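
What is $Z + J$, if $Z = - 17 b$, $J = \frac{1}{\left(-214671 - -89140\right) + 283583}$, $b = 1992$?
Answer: $- \frac{5352272927}{158052} \approx -33864.0$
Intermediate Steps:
$J = \frac{1}{158052}$ ($J = \frac{1}{\left(-214671 + 89140\right) + 283583} = \frac{1}{-125531 + 283583} = \frac{1}{158052} \approx 6.327 \cdot 10^{-6}$)
$Z = -33864$ ($Z = \left(-17\right) 1992 = -33864$)
$Z + J = -33864 + \frac{1}{158052} = - \frac{5352272927}{158052}$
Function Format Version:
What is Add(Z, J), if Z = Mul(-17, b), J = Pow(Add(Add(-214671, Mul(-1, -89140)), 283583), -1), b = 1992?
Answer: Rational(-5352272927, 158052) ≈ -33864.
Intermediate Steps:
J = Rational(1, 158052) (J = Pow(Add(Add(-214671, 89140), 283583), -1) = Pow(Add(-125531, 283583), -1) = Pow(158052, -1) = Rational(1, 158052) ≈ 6.3270e-6)
Z = -33864 (Z = Mul(-17, 1992) = -33864)
Add(Z, J) = Add(-33864, Rational(1, 158052)) = Rational(-5352272927, 158052)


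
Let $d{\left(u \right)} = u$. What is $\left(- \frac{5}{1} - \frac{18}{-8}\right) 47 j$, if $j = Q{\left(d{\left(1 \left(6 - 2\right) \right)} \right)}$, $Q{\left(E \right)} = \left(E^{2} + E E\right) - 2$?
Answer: $- \frac{7755}{2} \approx -3877.5$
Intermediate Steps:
$Q{\left(E \right)} = -2 + 2 E^{2}$ ($Q{\left(E \right)} = \left(E^{2} + E^{2}\right) - 2 = 2 E^{2} - 2 = -2 + 2 E^{2}$)
$j = 30$ ($j = -2 + 2 \left(1 \left(6 - 2\right)\right)^{2} = -2 + 2 \left(1 \cdot 4\right)^{2} = -2 + 2 \cdot 4^{2} = -2 + 2 \cdot 16 = -2 + 32 = 30$)
$\left(- \frac{5}{1} - \frac{18}{-8}\right) 47 j = \left(- \frac{5}{1} - \frac{18}{-8}\right) 47 \cdot 30 = \left(\left(-5\right) 1 - - \frac{9}{4}\right) 47 \cdot 30 = \left(-5 + \frac{9}{4}\right) 47 \cdot 30 = \left(- \frac{11}{4}\right) 47 \cdot 30 = \left(- \frac{517}{4}\right) 30 = - \frac{7755}{2}$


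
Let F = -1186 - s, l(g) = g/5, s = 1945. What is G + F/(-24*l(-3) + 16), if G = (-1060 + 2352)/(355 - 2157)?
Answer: -835491/8056 ≈ -103.71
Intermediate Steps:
l(g) = g/5 (l(g) = g*(1/5) = g/5)
F = -3131 (F = -1186 - 1*1945 = -1186 - 1945 = -3131)
G = -38/53 (G = 1292/(-1802) = 1292*(-1/1802) = -38/53 ≈ -0.71698)
G + F/(-24*l(-3) + 16) = -38/53 - 3131/(-24*(-3)/5 + 16) = -38/53 - 3131/(-24*(-3/5) + 16) = -38/53 - 3131/(72/5 + 16) = -38/53 - 3131/152/5 = -38/53 - 3131*5/152 = -38/53 - 15655/152 = -835491/8056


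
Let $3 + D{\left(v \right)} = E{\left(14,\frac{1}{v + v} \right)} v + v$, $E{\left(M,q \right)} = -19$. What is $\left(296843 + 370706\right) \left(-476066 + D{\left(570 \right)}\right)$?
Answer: $-324648437621$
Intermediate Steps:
$D{\left(v \right)} = -3 - 18 v$ ($D{\left(v \right)} = -3 + \left(- 19 v + v\right) = -3 - 18 v$)
$\left(296843 + 370706\right) \left(-476066 + D{\left(570 \right)}\right) = \left(296843 + 370706\right) \left(-476066 - 10263\right) = 667549 \left(-476066 - 10263\right) = 667549 \left(-486329\right) = -324648437621$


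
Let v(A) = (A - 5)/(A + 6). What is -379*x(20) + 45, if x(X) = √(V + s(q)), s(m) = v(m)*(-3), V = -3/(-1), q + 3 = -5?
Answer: 45 - 379*I*√66/2 ≈ 45.0 - 1539.5*I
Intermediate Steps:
v(A) = (-5 + A)/(6 + A)
q = -8 (q = -3 - 5 = -8)
V = 3 (V = -3*(-1) = 3)
s(m) = -3*(-5 + m)/(6 + m) (s(m) = ((-5 + m)/(6 + m))*(-3) = -3*(-5 + m)/(6 + m))
x(X) = I*√66/2 (x(X) = √(3 + 3*(5 - 1*(-8))/(6 - 8)) = √(3 + 3*(5 + 8)/(-2)) = √(3 + 3*(-½)*13) = √(3 - 39/2) = √(-33/2) = I*√66/2)
-379*x(20) + 45 = -379*I*√66/2 + 45 = 45 - 379*I*√66/2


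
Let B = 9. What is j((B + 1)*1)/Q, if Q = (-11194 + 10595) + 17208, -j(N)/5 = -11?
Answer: 55/16609 ≈ 0.0033115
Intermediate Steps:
j(N) = 55 (j(N) = -5*(-11) = 55)
Q = 16609 (Q = -599 + 17208 = 16609)
j((B + 1)*1)/Q = 55/16609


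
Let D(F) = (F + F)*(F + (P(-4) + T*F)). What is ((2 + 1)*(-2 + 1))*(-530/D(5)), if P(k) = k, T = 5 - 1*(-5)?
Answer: 53/17 ≈ 3.1176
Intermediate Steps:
T = 10 (T = 5 + 5 = 10)
D(F) = 2*F*(-4 + 11*F) (D(F) = (F + F)*(F + (-4 + 10*F)) = (2*F)*(-4 + 11*F) = 2*F*(-4 + 11*F))
((2 + 1)*(-2 + 1))*(-530/D(5)) = ((2 + 1)*(-2 + 1))*(-530*1/(10*(-4 + 11*5))) = (3*(-1))*(-530*1/(10*(-4 + 55))) = -(-1590)/(2*5*51) = -(-1590)/510 = -3*(-53/51) = 53/17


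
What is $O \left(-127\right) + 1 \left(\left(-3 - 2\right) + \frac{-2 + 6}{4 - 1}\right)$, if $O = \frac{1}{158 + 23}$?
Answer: $- \frac{2372}{543} \approx -4.3683$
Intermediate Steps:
$O = \frac{1}{181} \approx 0.0055249$
$O \left(-127\right) + 1 \left(\left(-3 - 2\right) + \frac{-2 + 6}{4 - 1}\right) = \frac{1}{181} \left(-127\right) + 1 \left(\left(-3 - 2\right) + \frac{-2 + 6}{4 - 1}\right) = - \frac{127}{181} + 1 \left(-5 + \frac{4}{3}\right) = - \frac{127}{181} + 1 \left(- \frac{11}{3}\right) = - \frac{127}{181} - \frac{11}{3} = - \frac{2372}{543}$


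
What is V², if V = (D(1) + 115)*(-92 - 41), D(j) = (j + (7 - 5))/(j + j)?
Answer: 960318121/4 ≈ 2.4008e+8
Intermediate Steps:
D(j) = (2 + j)/(2*j) (D(j) = (j + 2)/((2*j)) = (2 + j)*(1/(2*j)) = (2 + j)/(2*j))
V = -30989/2 (V = ((½)*(2 + 1)/1 + 115)*(-92 - 41) = ((½)*1*3 + 115)*(-133) = (3/2 + 115)*(-133) = (233/2)*(-133) = -30989/2 ≈ -15495.)
V² = (-30989/2)² = 960318121/4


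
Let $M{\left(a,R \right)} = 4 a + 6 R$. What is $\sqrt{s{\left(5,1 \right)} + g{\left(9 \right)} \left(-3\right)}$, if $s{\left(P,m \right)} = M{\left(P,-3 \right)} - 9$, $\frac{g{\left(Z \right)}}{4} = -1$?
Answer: $\sqrt{5} \approx 2.2361$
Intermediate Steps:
$g{\left(Z \right)} = -4$ ($g{\left(Z \right)} = 4 \left(-1\right) = -4$)
$s{\left(P,m \right)} = -27 + 4 P$ ($s{\left(P,m \right)} = \left(4 P + 6 \left(-3\right)\right) - 9 = \left(4 P - 18\right) - 9 = \left(-18 + 4 P\right) - 9 = -27 + 4 P$)
$\sqrt{s{\left(5,1 \right)} + g{\left(9 \right)} \left(-3\right)} = \sqrt{\left(-27 + 4 \cdot 5\right) - -12} = \sqrt{\left(-27 + 20\right) + 12} = \sqrt{-7 + 12} = \sqrt{5}$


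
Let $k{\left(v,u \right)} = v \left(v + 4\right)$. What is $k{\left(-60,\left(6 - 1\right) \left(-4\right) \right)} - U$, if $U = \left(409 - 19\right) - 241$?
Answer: $3211$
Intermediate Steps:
$U = 149$ ($U = 390 - 241 = 149$)
$k{\left(v,u \right)} = v \left(4 + v\right)$
$k{\left(-60,\left(6 - 1\right) \left(-4\right) \right)} - U = - 60 \left(4 - 60\right) - 149 = \left(-60\right) \left(-56\right) - 149 = 3360 - 149 = 3211$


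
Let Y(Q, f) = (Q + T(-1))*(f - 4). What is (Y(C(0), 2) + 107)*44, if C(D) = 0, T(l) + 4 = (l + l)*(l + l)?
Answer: 4708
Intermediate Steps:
T(l) = -4 + 4*l² (T(l) = -4 + (l + l)*(l + l) = -4 + (2*l)*(2*l) = -4 + 4*l²)
Y(Q, f) = Q*(-4 + f) (Y(Q, f) = (Q + (-4 + 4*(-1)²))*(f - 4) = (Q + (-4 + 4*1))*(-4 + f) = (Q + (-4 + 4))*(-4 + f) = (Q + 0)*(-4 + f) = Q*(-4 + f))
(Y(C(0), 2) + 107)*44 = (0*(-4 + 2) + 107)*44 = (0*(-2) + 107)*44 = (0 + 107)*44 = 107*44 = 4708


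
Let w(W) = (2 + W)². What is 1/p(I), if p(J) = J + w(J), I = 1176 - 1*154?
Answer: 1/1049598 ≈ 9.5275e-7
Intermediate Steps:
I = 1022 (I = 1176 - 154 = 1022)
p(J) = J + (2 + J)²
1/p(I) = 1/(1022 + (2 + 1022)²) = 1/(1022 + 1024²) = 1/(1022 + 1048576) = 1/1049598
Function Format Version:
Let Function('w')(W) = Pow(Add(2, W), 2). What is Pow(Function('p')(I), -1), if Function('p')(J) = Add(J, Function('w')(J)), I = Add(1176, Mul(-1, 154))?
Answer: Rational(1, 1049598) ≈ 9.5275e-7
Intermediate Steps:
I = 1022 (I = Add(1176, -154) = 1022)
Function('p')(J) = Add(J, Pow(Add(2, J), 2))
Pow(Function('p')(I), -1) = Pow(Add(1022, Pow(Add(2, 1022), 2)), -1) = Pow(Add(1022, Pow(1024, 2)), -1) = Pow(Add(1022, 1048576), -1) = Pow(1049598, -1) = Rational(1, 1049598)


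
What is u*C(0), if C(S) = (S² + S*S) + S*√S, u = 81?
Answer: 0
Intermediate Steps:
C(S) = S^(3/2) + 2*S² (C(S) = (S² + S²) + S^(3/2) = 2*S² + S^(3/2) = S^(3/2) + 2*S²)
u*C(0) = 81*(0^(3/2) + 2*0²) = 81*(0 + 2*0) = 81*(0 + 0) = 81*0 = 0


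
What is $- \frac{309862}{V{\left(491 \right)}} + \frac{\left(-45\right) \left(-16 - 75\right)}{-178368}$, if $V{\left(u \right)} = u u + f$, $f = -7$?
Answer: $- \frac{9376110541}{7166647872} \approx -1.3083$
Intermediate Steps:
$V{\left(u \right)} = -7 + u^{2}$ ($V{\left(u \right)} = u u - 7 = u^{2} - 7 = -7 + u^{2}$)
$- \frac{309862}{V{\left(491 \right)}} + \frac{\left(-45\right) \left(-16 - 75\right)}{-178368} = - \frac{309862}{-7 + 491^{2}} + \frac{\left(-45\right) \left(-16 - 75\right)}{-178368} = - \frac{309862}{-7 + 241081} + \left(-45\right) \left(-91\right) \left(- \frac{1}{178368}\right) = - \frac{309862}{241074} + 4095 \left(- \frac{1}{178368}\right) = \left(-309862\right) \frac{1}{241074} - \frac{1365}{59456} = - \frac{154931}{120537} - \frac{1365}{59456} = - \frac{9376110541}{7166647872}$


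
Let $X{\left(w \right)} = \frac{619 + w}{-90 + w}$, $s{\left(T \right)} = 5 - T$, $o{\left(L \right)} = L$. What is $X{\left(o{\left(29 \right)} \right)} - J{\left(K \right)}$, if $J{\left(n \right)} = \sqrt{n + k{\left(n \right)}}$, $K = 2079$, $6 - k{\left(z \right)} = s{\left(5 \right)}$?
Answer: $- \frac{648}{61} - \sqrt{2085} \approx -56.285$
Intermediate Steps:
$k{\left(z \right)} = 6$ ($k{\left(z \right)} = 6 - \left(5 - 5\right) = 6 - 0 = 6 + 0 = 6$)
$X{\left(w \right)} = \frac{619 + w}{-90 + w}$
$J{\left(n \right)} = \sqrt{6 + n}$ ($J{\left(n \right)} = \sqrt{n + 6} = \sqrt{6 + n}$)
$X{\left(o{\left(29 \right)} \right)} - J{\left(K \right)} = \frac{619 + 29}{-90 + 29} - \sqrt{6 + 2079} = \frac{1}{-61} \cdot 648 - \sqrt{2085} = \left(- \frac{1}{61}\right) 648 - \sqrt{2085} = - \frac{648}{61} - \sqrt{2085}$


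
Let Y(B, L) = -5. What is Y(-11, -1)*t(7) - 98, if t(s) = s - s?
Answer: -98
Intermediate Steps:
t(s) = 0
Y(-11, -1)*t(7) - 98 = -5*0 - 98 = 0 - 98 = -98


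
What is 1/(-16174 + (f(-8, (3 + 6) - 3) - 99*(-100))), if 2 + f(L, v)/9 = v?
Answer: -1/6238 ≈ -0.00016031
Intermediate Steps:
f(L, v) = -18 + 9*v
1/(-16174 + (f(-8, (3 + 6) - 3) - 99*(-100))) = 1/(-16174 + ((-18 + 9*((3 + 6) - 3)) - 99*(-100))) = 1/(-16174 + ((-18 + 9*(9 - 3)) + 9900)) = 1/(-16174 + ((-18 + 9*6) + 9900)) = 1/(-16174 + ((-18 + 54) + 9900)) = 1/(-16174 + (36 + 9900)) = 1/(-16174 + 9936) = 1/(-6238) = -1/6238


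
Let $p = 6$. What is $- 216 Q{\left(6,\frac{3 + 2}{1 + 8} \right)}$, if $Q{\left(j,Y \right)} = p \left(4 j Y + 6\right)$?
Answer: $-25056$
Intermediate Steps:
$Q{\left(j,Y \right)} = 36 + 24 Y j$ ($Q{\left(j,Y \right)} = 6 \left(4 j Y + 6\right) = 6 \left(4 Y j + 6\right) = 6 \left(6 + 4 Y j\right) = 36 + 24 Y j$)
$- 216 Q{\left(6,\frac{3 + 2}{1 + 8} \right)} = - 216 \left(36 + 24 \frac{3 + 2}{1 + 8} \cdot 6\right) = - 216 \left(36 + 24 \cdot \frac{5}{9} \cdot 6\right) = - 216 \left(36 + 80\right) = \left(-216\right) 116 = -25056$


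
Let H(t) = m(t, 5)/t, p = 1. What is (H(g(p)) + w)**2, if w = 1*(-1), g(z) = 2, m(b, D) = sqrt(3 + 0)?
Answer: 7/4 - sqrt(3) ≈ 0.017949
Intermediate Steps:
m(b, D) = sqrt(3)
w = -1
H(t) = sqrt(3)/t
(H(g(p)) + w)**2 = (sqrt(3)/2 - 1)**2 = (-1 + sqrt(3)/2)**2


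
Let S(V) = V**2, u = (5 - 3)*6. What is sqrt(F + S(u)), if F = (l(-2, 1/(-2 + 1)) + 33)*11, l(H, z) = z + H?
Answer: sqrt(474) ≈ 21.772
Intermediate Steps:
l(H, z) = H + z
F = 330 (F = ((-2 + 1/(-2 + 1)) + 33)*11 = ((-2 + 1/(-1)) + 33)*11 = ((-2 - 1) + 33)*11 = (-3 + 33)*11 = 30*11 = 330)
u = 12 (u = 2*6 = 12)
sqrt(F + S(u)) = sqrt(330 + 12**2) = sqrt(330 + 144) = sqrt(474)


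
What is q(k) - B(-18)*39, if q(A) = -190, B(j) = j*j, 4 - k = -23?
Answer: -12826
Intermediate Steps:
k = 27 (k = 4 - 1*(-23) = 4 + 23 = 27)
B(j) = j²
q(k) - B(-18)*39 = -190 - (-18)²*39 = -190 - 324*39 = -190 - 1*12636 = -190 - 12636 = -12826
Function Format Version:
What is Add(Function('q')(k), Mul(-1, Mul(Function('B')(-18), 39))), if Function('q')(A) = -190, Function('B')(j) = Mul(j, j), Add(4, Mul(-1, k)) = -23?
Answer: -12826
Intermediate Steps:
k = 27 (k = Add(4, Mul(-1, -23)) = Add(4, 23) = 27)
Function('B')(j) = Pow(j, 2)
Add(Function('q')(k), Mul(-1, Mul(Function('B')(-18), 39))) = Add(-190, Mul(-1, Mul(Pow(-18, 2), 39))) = Add(-190, Mul(-1, Mul(324, 39))) = Add(-190, Mul(-1, 12636)) = Add(-190, -12636) = -12826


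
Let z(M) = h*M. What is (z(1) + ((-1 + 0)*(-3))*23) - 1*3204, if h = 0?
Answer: -3135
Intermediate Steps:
z(M) = 0 (z(M) = 0*M = 0)
(z(1) + ((-1 + 0)*(-3))*23) - 1*3204 = (0 + ((-1 + 0)*(-3))*23) - 1*3204 = (0 - 1*(-3)*23) - 3204 = (0 + 3*23) - 3204 = (0 + 69) - 3204 = 69 - 3204 = -3135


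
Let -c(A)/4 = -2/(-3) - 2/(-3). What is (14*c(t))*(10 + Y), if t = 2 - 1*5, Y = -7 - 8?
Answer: 1120/3 ≈ 373.33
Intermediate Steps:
Y = -15
t = -3 (t = 2 - 5 = -3)
c(A) = -16/3 (c(A) = -4*(-2/(-3) - 2/(-3)) = -4*(-2*(-⅓) - 2*(-⅓)) = -4*(⅔ + ⅔) = -4*4/3 = -16/3)
(14*c(t))*(10 + Y) = (14*(-16/3))*(10 - 15) = -224/3*(-5) = 1120/3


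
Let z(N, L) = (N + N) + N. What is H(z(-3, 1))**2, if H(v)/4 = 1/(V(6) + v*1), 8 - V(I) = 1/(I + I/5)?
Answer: 20736/1681 ≈ 12.336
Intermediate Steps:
z(N, L) = 3*N (z(N, L) = 2*N + N = 3*N)
V(I) = 8 - 5/(6*I) (V(I) = 8 - 1/(I + I/5) = 8 - 1/(6*I/5) = 8 - 5/(6*I))
H(v) = 4/(283/36 + v) (H(v) = 4/((8 - 5/6/6) + v*1) = 4/((8 - 5/6*1/6) + v) = 4/((8 - 5/36) + v) = 4/(283/36 + v))
H(z(-3, 1))**2 = (144/(283 + 36*(3*(-3))))**2 = (144/(283 + 36*(-9)))**2 = (144/(283 - 324))**2 = (144/(-41))**2 = (144*(-1/41))**2 = (-144/41)**2 = 20736/1681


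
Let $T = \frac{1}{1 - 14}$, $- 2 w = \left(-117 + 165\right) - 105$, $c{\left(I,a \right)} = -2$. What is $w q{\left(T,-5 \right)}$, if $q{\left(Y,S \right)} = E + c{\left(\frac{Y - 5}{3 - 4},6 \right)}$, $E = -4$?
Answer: $-171$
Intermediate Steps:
$w = \frac{57}{2}$ ($w = - \frac{\left(-117 + 165\right) - 105}{2} = - \frac{48 - 105}{2} = \left(- \frac{1}{2}\right) \left(-57\right) = \frac{57}{2} \approx 28.5$)
$T = - \frac{1}{13}$ ($T = \frac{1}{-13} = - \frac{1}{13} \approx -0.076923$)
$q{\left(Y,S \right)} = -6$ ($q{\left(Y,S \right)} = -4 - 2 = -6$)
$w q{\left(T,-5 \right)} = \frac{57}{2} \left(-6\right) = -171$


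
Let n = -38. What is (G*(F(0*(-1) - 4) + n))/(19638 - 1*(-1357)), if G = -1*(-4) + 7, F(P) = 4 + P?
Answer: -22/1105 ≈ -0.019910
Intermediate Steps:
G = 11 (G = 4 + 7 = 11)
(G*(F(0*(-1) - 4) + n))/(19638 - 1*(-1357)) = (11*((4 + (0*(-1) - 4)) - 38))/(19638 - 1*(-1357)) = (11*((4 + (0 - 4)) - 38))/(19638 + 1357) = (11*((4 - 4) - 38))/20995 = (11*(0 - 38))*(1/20995) = (11*(-38))*(1/20995) = -418*1/20995 = -22/1105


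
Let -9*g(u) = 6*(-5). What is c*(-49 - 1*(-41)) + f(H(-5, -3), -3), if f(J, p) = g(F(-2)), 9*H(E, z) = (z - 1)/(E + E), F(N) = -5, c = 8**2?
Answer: -1526/3 ≈ -508.67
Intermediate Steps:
c = 64
H(E, z) = (-1 + z)/(18*E) (H(E, z) = ((z - 1)/(E + E))/9 = ((-1 + z)/((2*E)))/9 = ((-1 + z)*(1/(2*E)))/9 = ((-1 + z)/(2*E))/9 = (-1 + z)/(18*E))
g(u) = 10/3 (g(u) = -2*(-5)/3 = -1/9*(-30) = 10/3)
f(J, p) = 10/3
c*(-49 - 1*(-41)) + f(H(-5, -3), -3) = 64*(-49 - 1*(-41)) + 10/3 = 64*(-49 + 41) + 10/3 = 64*(-8) + 10/3 = -512 + 10/3 = -1526/3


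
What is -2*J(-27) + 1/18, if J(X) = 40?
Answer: -1439/18 ≈ -79.944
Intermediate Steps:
-2*J(-27) + 1/18 = -2*40 + 1/18 = -80 + 1/18 = -1439/18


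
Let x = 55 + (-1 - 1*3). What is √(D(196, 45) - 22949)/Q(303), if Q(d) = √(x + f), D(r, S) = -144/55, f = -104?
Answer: √3679718185/2915 ≈ 20.810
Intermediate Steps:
x = 51 (x = 55 + (-1 - 3) = 55 - 4 = 51)
D(r, S) = -144/55 (D(r, S) = -144*1/55 = -144/55)
Q(d) = I*√53 (Q(d) = √(51 - 104) = √(-53) = I*√53)
√(D(196, 45) - 22949)/Q(303) = √(-144/55 - 22949)/((I*√53)) = √(-1262339/55)*(-I*√53/53) = (I*√69428645/55)*(-I*√53/53) = √3679718185/2915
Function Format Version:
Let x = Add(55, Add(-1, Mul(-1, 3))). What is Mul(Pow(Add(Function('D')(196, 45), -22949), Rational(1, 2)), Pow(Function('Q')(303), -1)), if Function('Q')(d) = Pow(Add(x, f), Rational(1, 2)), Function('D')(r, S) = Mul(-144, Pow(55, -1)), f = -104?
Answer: Mul(Rational(1, 2915), Pow(3679718185, Rational(1, 2))) ≈ 20.810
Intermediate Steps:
x = 51 (x = Add(55, Add(-1, -3)) = Add(55, -4) = 51)
Function('D')(r, S) = Rational(-144, 55) (Function('D')(r, S) = Mul(-144, Rational(1, 55)) = Rational(-144, 55))
Function('Q')(d) = Mul(I, Pow(53, Rational(1, 2))) (Function('Q')(d) = Pow(Add(51, -104), Rational(1, 2)) = Pow(-53, Rational(1, 2)) = Mul(I, Pow(53, Rational(1, 2))))
Mul(Pow(Add(Function('D')(196, 45), -22949), Rational(1, 2)), Pow(Function('Q')(303), -1)) = Mul(Pow(Add(Rational(-144, 55), -22949), Rational(1, 2)), Pow(Mul(I, Pow(53, Rational(1, 2))), -1)) = Mul(Pow(Rational(-1262339, 55), Rational(1, 2)), Mul(Rational(-1, 53), I, Pow(53, Rational(1, 2)))) = Mul(Mul(Rational(1, 55), I, Pow(69428645, Rational(1, 2))), Mul(Rational(-1, 53), I, Pow(53, Rational(1, 2)))) = Mul(Rational(1, 2915), Pow(3679718185, Rational(1, 2)))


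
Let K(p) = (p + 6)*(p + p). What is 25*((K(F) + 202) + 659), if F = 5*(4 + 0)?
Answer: 47525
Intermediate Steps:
F = 20 (F = 5*4 = 20)
K(p) = 2*p*(6 + p) (K(p) = (6 + p)*(2*p) = 2*p*(6 + p))
25*((K(F) + 202) + 659) = 25*((2*20*(6 + 20) + 202) + 659) = 25*((2*20*26 + 202) + 659) = 25*((1040 + 202) + 659) = 25*(1242 + 659) = 25*1901 = 47525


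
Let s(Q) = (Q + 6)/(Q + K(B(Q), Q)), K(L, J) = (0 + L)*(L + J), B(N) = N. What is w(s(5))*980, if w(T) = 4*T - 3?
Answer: -2156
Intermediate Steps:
K(L, J) = L*(J + L)
s(Q) = (6 + Q)/(Q + 2*Q**2) (s(Q) = (Q + 6)/(Q + Q*(Q + Q)) = (6 + Q)/(Q + Q*(2*Q)) = (6 + Q)/(Q + 2*Q**2))
w(T) = -3 + 4*T
w(s(5))*980 = (-3 + 4*((6 + 5)/(5*(1 + 2*5))))*980 = (-3 + 4*((1/5)*11/(1 + 10)))*980 = (-3 + 4*((1/5)*11/11))*980 = (-3 + 4*((1/5)*(1/11)*11))*980 = (-3 + 4*(1/5))*980 = (-3 + 4/5)*980 = -11/5*980 = -2156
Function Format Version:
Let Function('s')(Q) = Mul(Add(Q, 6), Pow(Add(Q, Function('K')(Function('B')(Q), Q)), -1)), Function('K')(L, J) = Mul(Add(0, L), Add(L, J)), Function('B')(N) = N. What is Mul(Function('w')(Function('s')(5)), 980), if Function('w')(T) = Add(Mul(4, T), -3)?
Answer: -2156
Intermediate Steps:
Function('K')(L, J) = Mul(L, Add(J, L))
Function('s')(Q) = Mul(Pow(Add(Q, Mul(2, Pow(Q, 2))), -1), Add(6, Q)) (Function('s')(Q) = Mul(Add(Q, 6), Pow(Add(Q, Mul(Q, Add(Q, Q))), -1)) = Mul(Add(6, Q), Pow(Add(Q, Mul(Q, Mul(2, Q))), -1)) = Mul(Add(6, Q), Pow(Add(Q, Mul(2, Pow(Q, 2))), -1)) = Mul(Pow(Add(Q, Mul(2, Pow(Q, 2))), -1), Add(6, Q)))
Function('w')(T) = Add(-3, Mul(4, T))
Mul(Function('w')(Function('s')(5)), 980) = Mul(Add(-3, Mul(4, Mul(Pow(5, -1), Pow(Add(1, Mul(2, 5)), -1), Add(6, 5)))), 980) = Mul(Add(-3, Mul(4, Mul(Rational(1, 5), Pow(Add(1, 10), -1), 11))), 980) = Mul(Add(-3, Mul(4, Mul(Rational(1, 5), Pow(11, -1), 11))), 980) = Mul(Add(-3, Mul(4, Mul(Rational(1, 5), Rational(1, 11), 11))), 980) = Mul(Add(-3, Mul(4, Rational(1, 5))), 980) = Mul(Add(-3, Rational(4, 5)), 980) = Mul(Rational(-11, 5), 980) = -2156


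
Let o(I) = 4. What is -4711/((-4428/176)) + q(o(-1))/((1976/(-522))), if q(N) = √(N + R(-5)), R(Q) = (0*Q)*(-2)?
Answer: 102109369/546858 ≈ 186.72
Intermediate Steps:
R(Q) = 0 (R(Q) = 0*(-2) = 0)
q(N) = √N (q(N) = √(N + 0) = √N)
-4711/((-4428/176)) + q(o(-1))/((1976/(-522))) = -4711/((-4428/176)) + √4/((1976/(-522))) = -4711/((-4428*1/176)) + 2/((1976*(-1/522))) = -4711/(-1107/44) + 2/(-988/261) = -4711*(-44/1107) + 2*(-261/988) = 207284/1107 - 261/494 = 102109369/546858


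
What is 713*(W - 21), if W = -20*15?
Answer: -228873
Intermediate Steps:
W = -300
713*(W - 21) = 713*(-300 - 21) = 713*(-321) = -228873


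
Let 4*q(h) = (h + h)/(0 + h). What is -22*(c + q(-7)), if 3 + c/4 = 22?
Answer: -1683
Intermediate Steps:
c = 76 (c = -12 + 4*22 = -12 + 88 = 76)
q(h) = ½ (q(h) = ((h + h)/(0 + h))/4 = ((2*h)/h)/4 = (¼)*2 = ½)
-22*(c + q(-7)) = -22*(76 + ½) = -22*153/2 = -1683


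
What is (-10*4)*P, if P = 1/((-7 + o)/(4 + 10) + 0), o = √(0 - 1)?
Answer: 392/5 + 56*I/5 ≈ 78.4 + 11.2*I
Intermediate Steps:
o = I (o = √(-1) = I ≈ 1.0*I)
P = 98*(-½ - I/14)/25 (P = 1/((-7 + I)/(4 + 10) + 0) = 1/((-7 + I)/14 + 0) = 1/((-7 + I)*(1/14) + 0) = 1/((-½ + I/14) + 0) = 1/(-½ + I/14) = 98*(-½ - I/14)/25 ≈ -1.96 - 0.28*I)
(-10*4)*P = (-10*4)*(-49/25 - 7*I/25) = -40*(-49/25 - 7*I/25) = 392/5 + 56*I/5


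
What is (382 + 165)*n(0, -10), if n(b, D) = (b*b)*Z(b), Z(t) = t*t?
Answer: 0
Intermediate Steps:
Z(t) = t**2
n(b, D) = b**4 (n(b, D) = (b*b)*b**2 = b**2*b**2 = b**4)
(382 + 165)*n(0, -10) = (382 + 165)*0**4 = 547*0 = 0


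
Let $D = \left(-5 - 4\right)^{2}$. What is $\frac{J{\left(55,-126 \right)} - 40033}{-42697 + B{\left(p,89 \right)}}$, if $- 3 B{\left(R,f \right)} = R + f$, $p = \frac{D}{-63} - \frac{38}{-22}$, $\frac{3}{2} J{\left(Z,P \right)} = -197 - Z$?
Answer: $\frac{9286431}{9869894} \approx 0.94088$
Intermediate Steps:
$J{\left(Z,P \right)} = - \frac{394}{3} - \frac{2 Z}{3}$ ($J{\left(Z,P \right)} = \frac{2 \left(-197 - Z\right)}{3} = - \frac{394}{3} - \frac{2 Z}{3}$)
$D = 81$ ($D = \left(-9\right)^{2} = 81$)
$p = \frac{34}{77}$ ($p = \frac{81}{-63} - \frac{38}{-22} = 81 \left(- \frac{1}{63}\right) - - \frac{19}{11} = - \frac{9}{7} + \frac{19}{11} = \frac{34}{77} \approx 0.44156$)
$B{\left(R,f \right)} = - \frac{R}{3} - \frac{f}{3}$ ($B{\left(R,f \right)} = - \frac{R + f}{3} = - \frac{R}{3} - \frac{f}{3}$)
$\frac{J{\left(55,-126 \right)} - 40033}{-42697 + B{\left(p,89 \right)}} = \frac{\left(- \frac{394}{3} - \frac{110}{3}\right) - 40033}{-42697 - \frac{6887}{231}} = \frac{-168 - 40033}{-42697 - \frac{6887}{231}} = - \frac{40201}{- \frac{9869894}{231}} = \left(-40201\right) \left(- \frac{231}{9869894}\right) = \frac{9286431}{9869894}$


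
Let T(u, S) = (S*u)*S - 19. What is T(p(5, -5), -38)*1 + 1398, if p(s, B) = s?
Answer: 8599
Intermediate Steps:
T(u, S) = -19 + u*S**2 (T(u, S) = u*S**2 - 19 = -19 + u*S**2)
T(p(5, -5), -38)*1 + 1398 = (-19 + 5*(-38)**2)*1 + 1398 = (-19 + 5*1444)*1 + 1398 = (-19 + 7220)*1 + 1398 = 7201*1 + 1398 = 7201 + 1398 = 8599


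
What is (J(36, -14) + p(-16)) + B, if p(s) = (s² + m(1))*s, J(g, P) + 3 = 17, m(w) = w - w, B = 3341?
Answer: -741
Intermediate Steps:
m(w) = 0
J(g, P) = 14 (J(g, P) = -3 + 17 = 14)
p(s) = s³ (p(s) = (s² + 0)*s = s²*s = s³)
(J(36, -14) + p(-16)) + B = (14 + (-16)³) + 3341 = (14 - 4096) + 3341 = -4082 + 3341 = -741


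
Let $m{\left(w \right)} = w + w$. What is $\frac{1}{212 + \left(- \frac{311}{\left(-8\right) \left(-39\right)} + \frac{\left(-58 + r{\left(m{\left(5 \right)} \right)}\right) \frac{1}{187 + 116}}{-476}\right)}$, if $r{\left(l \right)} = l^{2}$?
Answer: $\frac{535704}{113035105} \approx 0.0047393$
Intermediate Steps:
$m{\left(w \right)} = 2 w$
$\frac{1}{212 + \left(- \frac{311}{\left(-8\right) \left(-39\right)} + \frac{\left(-58 + r{\left(m{\left(5 \right)} \right)}\right) \frac{1}{187 + 116}}{-476}\right)} = \frac{1}{212 + \left(- \frac{311}{\left(-8\right) \left(-39\right)} + \frac{\left(-58 + \left(2 \cdot 5\right)^{2}\right) \frac{1}{187 + 116}}{-476}\right)} = \frac{1}{212 - \left(\frac{311}{312} - \frac{-58 + 10^{2}}{303} \left(- \frac{1}{476}\right)\right)} = \frac{1}{212 - \left(\frac{311}{312} - \left(-58 + 100\right) \frac{1}{303} \left(- \frac{1}{476}\right)\right)} = \frac{1}{212 - \left(\frac{311}{312} - 42 \cdot \frac{1}{303} \left(- \frac{1}{476}\right)\right)} = \frac{1}{212 + \left(- \frac{311}{312} + \frac{14}{101} \left(- \frac{1}{476}\right)\right)} = \frac{1}{212 - \frac{534143}{535704}} = \frac{1}{\frac{113035105}{535704}} = \frac{535704}{113035105}$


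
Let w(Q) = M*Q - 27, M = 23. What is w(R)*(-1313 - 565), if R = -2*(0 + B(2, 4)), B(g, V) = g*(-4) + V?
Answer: -294846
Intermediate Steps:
B(g, V) = V - 4*g (B(g, V) = -4*g + V = V - 4*g)
R = 8 (R = -2*(0 + (4 - 4*2)) = -2*(0 + (4 - 8)) = -2*(0 - 4) = -2*(-4) = 8)
w(Q) = -27 + 23*Q (w(Q) = 23*Q - 27 = -27 + 23*Q)
w(R)*(-1313 - 565) = (-27 + 23*8)*(-1313 - 565) = (-27 + 184)*(-1878) = 157*(-1878) = -294846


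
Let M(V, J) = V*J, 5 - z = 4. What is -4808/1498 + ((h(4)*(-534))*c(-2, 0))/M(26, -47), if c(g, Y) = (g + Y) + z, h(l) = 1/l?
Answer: -6075359/1830556 ≈ -3.3189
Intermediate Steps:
z = 1 (z = 5 - 1*4 = 5 - 4 = 1)
h(l) = 1/l
c(g, Y) = 1 + Y + g (c(g, Y) = (g + Y) + 1 = (Y + g) + 1 = 1 + Y + g)
M(V, J) = J*V
-4808/1498 + ((h(4)*(-534))*c(-2, 0))/M(26, -47) = -4808/1498 + ((-534/4)*(1 + 0 - 2))/((-47*26)) = -4808*1/1498 + (((1/4)*(-534))*(-1))/(-1222) = -2404/749 - 267/2*(-1)*(-1/1222) = -2404/749 + (267/2)*(-1/1222) = -2404/749 - 267/2444 = -6075359/1830556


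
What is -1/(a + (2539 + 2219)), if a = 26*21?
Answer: -1/5304 ≈ -0.00018854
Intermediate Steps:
a = 546
-1/(a + (2539 + 2219)) = -1/(546 + (2539 + 2219)) = -1/(546 + 4758) = -1/5304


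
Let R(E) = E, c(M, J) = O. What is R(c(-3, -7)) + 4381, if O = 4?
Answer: 4385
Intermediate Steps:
c(M, J) = 4
R(c(-3, -7)) + 4381 = 4 + 4381 = 4385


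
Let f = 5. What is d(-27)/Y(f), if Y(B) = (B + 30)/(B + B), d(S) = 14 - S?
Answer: 82/7 ≈ 11.714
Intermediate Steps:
Y(B) = (30 + B)/(2*B) (Y(B) = (30 + B)/((2*B)) = (30 + B)*(1/(2*B)) = (30 + B)/(2*B))
d(-27)/Y(f) = (14 - 1*(-27))/(((½)*(30 + 5)/5)) = (14 + 27)/(((½)*(⅕)*35)) = 41/(7/2) = 41*(2/7) = 82/7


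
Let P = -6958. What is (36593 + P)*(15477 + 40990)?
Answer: 1673399545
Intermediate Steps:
(36593 + P)*(15477 + 40990) = (36593 - 6958)*(15477 + 40990) = 29635*56467 = 1673399545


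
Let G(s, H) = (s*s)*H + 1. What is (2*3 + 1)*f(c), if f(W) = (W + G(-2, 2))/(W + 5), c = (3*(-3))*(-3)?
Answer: 63/8 ≈ 7.8750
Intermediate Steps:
c = 27 (c = -9*(-3) = 27)
G(s, H) = 1 + H*s² (G(s, H) = s²*H + 1 = H*s² + 1 = 1 + H*s²)
f(W) = (9 + W)/(5 + W) (f(W) = (W + (1 + 2*(-2)²))/(W + 5) = (W + (1 + 2*4))/(5 + W) = (W + (1 + 8))/(5 + W) = (W + 9)/(5 + W) = (9 + W)/(5 + W))
(2*3 + 1)*f(c) = (2*3 + 1)*((9 + 27)/(5 + 27)) = (6 + 1)*(36/32) = 7*((1/32)*36) = 7*(9/8) = 63/8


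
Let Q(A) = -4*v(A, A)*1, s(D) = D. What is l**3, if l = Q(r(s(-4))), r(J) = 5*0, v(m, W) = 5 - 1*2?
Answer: -1728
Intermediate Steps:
v(m, W) = 3 (v(m, W) = 5 - 2 = 3)
r(J) = 0
Q(A) = -12 (Q(A) = -4*3*1 = -12*1 = -12)
l = -12
l**3 = (-12)**3 = -1728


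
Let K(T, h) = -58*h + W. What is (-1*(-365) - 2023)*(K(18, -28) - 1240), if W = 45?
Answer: -711282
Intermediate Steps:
K(T, h) = 45 - 58*h (K(T, h) = -58*h + 45 = 45 - 58*h)
(-1*(-365) - 2023)*(K(18, -28) - 1240) = (-1*(-365) - 2023)*((45 - 58*(-28)) - 1240) = (365 - 2023)*((45 + 1624) - 1240) = -1658*(1669 - 1240) = -1658*429 = -711282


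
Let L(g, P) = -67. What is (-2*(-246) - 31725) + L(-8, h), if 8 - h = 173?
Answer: -31300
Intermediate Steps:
h = -165 (h = 8 - 1*173 = 8 - 173 = -165)
(-2*(-246) - 31725) + L(-8, h) = (-2*(-246) - 31725) - 67 = (492 - 31725) - 67 = -31233 - 67 = -31300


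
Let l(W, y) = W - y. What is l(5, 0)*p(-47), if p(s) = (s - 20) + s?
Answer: -570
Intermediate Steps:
p(s) = -20 + 2*s (p(s) = (-20 + s) + s = -20 + 2*s)
l(5, 0)*p(-47) = (5 - 1*0)*(-20 + 2*(-47)) = (5 + 0)*(-20 - 94) = 5*(-114) = -570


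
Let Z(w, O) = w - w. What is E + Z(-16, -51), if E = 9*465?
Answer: 4185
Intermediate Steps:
Z(w, O) = 0
E = 4185
E + Z(-16, -51) = 4185 + 0 = 4185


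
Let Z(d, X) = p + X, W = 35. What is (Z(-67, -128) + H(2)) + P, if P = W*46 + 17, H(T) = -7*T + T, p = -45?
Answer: 1442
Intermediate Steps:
H(T) = -6*T
Z(d, X) = -45 + X
P = 1627 (P = 35*46 + 17 = 1610 + 17 = 1627)
(Z(-67, -128) + H(2)) + P = ((-45 - 128) - 6*2) + 1627 = (-173 - 12) + 1627 = -185 + 1627 = 1442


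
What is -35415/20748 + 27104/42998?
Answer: -160070063/148687084 ≈ -1.0766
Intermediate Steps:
-35415/20748 + 27104/42998 = -35415*1/20748 + 27104*(1/42998) = -11805/6916 + 13552/21499 = -160070063/148687084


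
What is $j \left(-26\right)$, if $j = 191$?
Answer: $-4966$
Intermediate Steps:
$j \left(-26\right) = 191 \left(-26\right) = -4966$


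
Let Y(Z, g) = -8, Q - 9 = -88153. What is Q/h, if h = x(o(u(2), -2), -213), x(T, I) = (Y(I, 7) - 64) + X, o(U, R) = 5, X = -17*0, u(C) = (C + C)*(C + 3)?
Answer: 11018/9 ≈ 1224.2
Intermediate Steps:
Q = -88144 (Q = 9 - 88153 = -88144)
u(C) = 2*C*(3 + C) (u(C) = (2*C)*(3 + C) = 2*C*(3 + C))
X = 0
x(T, I) = -72 (x(T, I) = (-8 - 64) + 0 = -72 + 0 = -72)
h = -72
Q/h = -88144/(-72) = -88144*(-1/72) = 11018/9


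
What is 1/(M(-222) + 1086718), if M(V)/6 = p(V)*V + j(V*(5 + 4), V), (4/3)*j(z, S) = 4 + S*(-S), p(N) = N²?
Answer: -1/64781330 ≈ -1.5437e-8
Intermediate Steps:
j(z, S) = 3 - 3*S²/4 (j(z, S) = 3*(4 + S*(-S))/4 = 3*(4 - S²)/4 = 3 - 3*S²/4)
M(V) = 18 + 6*V³ - 9*V²/2 (M(V) = 6*(V²*V + (3 - 3*V²/4)) = 6*(V³ + (3 - 3*V²/4)) = 6*(3 + V³ - 3*V²/4) = 18 + 6*V³ - 9*V²/2)
1/(M(-222) + 1086718) = 1/((18 + 6*(-222)³ - 9/2*(-222)²) + 1086718) = 1/((18 + 6*(-10941048) - 9/2*49284) + 1086718) = 1/((18 - 65646288 - 221778) + 1086718) = 1/(-65868048 + 1086718) = 1/(-64781330) = -1/64781330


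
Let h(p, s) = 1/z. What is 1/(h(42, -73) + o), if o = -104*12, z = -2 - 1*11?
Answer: -13/16225 ≈ -0.00080123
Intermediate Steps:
z = -13 (z = -2 - 11 = -13)
h(p, s) = -1/13 (h(p, s) = 1/(-13) = -1/13)
o = -1248
1/(h(42, -73) + o) = 1/(-1/13 - 1248) = 1/(-16225/13) = -13/16225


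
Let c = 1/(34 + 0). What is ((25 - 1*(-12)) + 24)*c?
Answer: 61/34 ≈ 1.7941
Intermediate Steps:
c = 1/34 ≈ 0.029412
((25 - 1*(-12)) + 24)*c = ((25 - 1*(-12)) + 24)*(1/34) = ((25 + 12) + 24)*(1/34) = (37 + 24)*(1/34) = 61*(1/34) = 61/34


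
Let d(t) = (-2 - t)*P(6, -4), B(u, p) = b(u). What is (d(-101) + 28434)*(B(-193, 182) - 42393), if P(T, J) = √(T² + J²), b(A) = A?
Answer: -1210890324 - 8432028*√13 ≈ -1.2413e+9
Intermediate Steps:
B(u, p) = u
P(T, J) = √(J² + T²)
d(t) = 2*√13*(-2 - t) (d(t) = (-2 - t)*√((-4)² + 6²) = (-2 - t)*√(16 + 36) = (-2 - t)*√52 = (-2 - t)*(2*√13) = 2*√13*(-2 - t))
(d(-101) + 28434)*(B(-193, 182) - 42393) = (2*√13*(-2 - 1*(-101)) + 28434)*(-193 - 42393) = (2*√13*(-2 + 101) + 28434)*(-42586) = (2*√13*99 + 28434)*(-42586) = (198*√13 + 28434)*(-42586) = (28434 + 198*√13)*(-42586) = -1210890324 - 8432028*√13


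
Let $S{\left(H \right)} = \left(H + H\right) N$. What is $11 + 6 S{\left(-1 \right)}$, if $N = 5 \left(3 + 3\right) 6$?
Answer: $-2149$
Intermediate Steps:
$N = 180$ ($N = 5 \cdot 6 \cdot 6 = 30 \cdot 6 = 180$)
$S{\left(H \right)} = 360 H$ ($S{\left(H \right)} = \left(H + H\right) 180 = 2 H 180 = 360 H$)
$11 + 6 S{\left(-1 \right)} = 11 + 6 \cdot 360 \left(-1\right) = 11 + 6 \left(-360\right) = 11 - 2160 = -2149$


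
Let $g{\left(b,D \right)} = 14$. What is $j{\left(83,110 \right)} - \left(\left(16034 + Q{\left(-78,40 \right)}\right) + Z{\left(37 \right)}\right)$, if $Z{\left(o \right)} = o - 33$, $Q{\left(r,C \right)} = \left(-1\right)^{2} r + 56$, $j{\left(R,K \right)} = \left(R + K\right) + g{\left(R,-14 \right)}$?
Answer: $-15809$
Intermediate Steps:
$j{\left(R,K \right)} = 14 + K + R$ ($j{\left(R,K \right)} = \left(R + K\right) + 14 = \left(K + R\right) + 14 = 14 + K + R$)
$Q{\left(r,C \right)} = 56 + r$ ($Q{\left(r,C \right)} = 1 r + 56 = r + 56 = 56 + r$)
$Z{\left(o \right)} = -33 + o$
$j{\left(83,110 \right)} - \left(\left(16034 + Q{\left(-78,40 \right)}\right) + Z{\left(37 \right)}\right) = \left(14 + 110 + 83\right) - \left(\left(16034 + \left(56 - 78\right)\right) + \left(-33 + 37\right)\right) = 207 - \left(\left(16034 - 22\right) + 4\right) = 207 - \left(16012 + 4\right) = 207 - 16016 = -15809$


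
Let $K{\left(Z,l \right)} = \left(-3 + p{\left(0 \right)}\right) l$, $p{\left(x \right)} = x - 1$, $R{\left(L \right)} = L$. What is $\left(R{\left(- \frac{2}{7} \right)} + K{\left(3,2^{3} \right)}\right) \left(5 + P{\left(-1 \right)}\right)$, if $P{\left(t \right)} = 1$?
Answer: $- \frac{1356}{7} \approx -193.71$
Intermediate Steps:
$p{\left(x \right)} = -1 + x$ ($p{\left(x \right)} = x - 1 = -1 + x$)
$K{\left(Z,l \right)} = - 4 l$ ($K{\left(Z,l \right)} = \left(-3 + \left(-1 + 0\right)\right) l = \left(-3 - 1\right) l = - 4 l$)
$\left(R{\left(- \frac{2}{7} \right)} + K{\left(3,2^{3} \right)}\right) \left(5 + P{\left(-1 \right)}\right) = \left(- \frac{2}{7} - 4 \cdot 2^{3}\right) \left(5 + 1\right) = \left(\left(-2\right) \frac{1}{7} - 32\right) 6 = \left(- \frac{2}{7} - 32\right) 6 = \left(- \frac{226}{7}\right) 6 = - \frac{1356}{7}$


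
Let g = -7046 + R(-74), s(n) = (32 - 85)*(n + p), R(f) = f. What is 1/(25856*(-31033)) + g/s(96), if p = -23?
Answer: 5713011441891/3104444000512 ≈ 1.8403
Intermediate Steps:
s(n) = 1219 - 53*n (s(n) = (32 - 85)*(n - 23) = -53*(-23 + n) = 1219 - 53*n)
g = -7120 (g = -7046 - 74 = -7120)
1/(25856*(-31033)) + g/s(96) = 1/(25856*(-31033)) - 7120/(1219 - 53*96) = (1/25856)*(-1/31033) - 7120/(1219 - 5088) = -1/802389248 - 7120/(-3869) = -1/802389248 - 7120*(-1/3869) = -1/802389248 + 7120/3869 = 5713011441891/3104444000512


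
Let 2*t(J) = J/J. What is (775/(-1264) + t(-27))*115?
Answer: -16445/1264 ≈ -13.010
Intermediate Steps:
t(J) = 1/2 (t(J) = (J/J)/2 = (1/2)*1 = 1/2)
(775/(-1264) + t(-27))*115 = (775/(-1264) + 1/2)*115 = (775*(-1/1264) + 1/2)*115 = (-775/1264 + 1/2)*115 = -143/1264*115 = -16445/1264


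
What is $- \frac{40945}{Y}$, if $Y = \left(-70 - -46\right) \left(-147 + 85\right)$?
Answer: $- \frac{40945}{1488} \approx -27.517$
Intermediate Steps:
$Y = 1488$ ($Y = \left(-70 + 46\right) \left(-62\right) = \left(-24\right) \left(-62\right) = 1488$)
$- \frac{40945}{Y} = - \frac{40945}{1488}$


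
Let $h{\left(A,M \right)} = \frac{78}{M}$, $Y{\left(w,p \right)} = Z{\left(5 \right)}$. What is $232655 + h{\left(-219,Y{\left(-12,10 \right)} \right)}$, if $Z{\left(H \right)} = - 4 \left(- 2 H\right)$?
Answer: $\frac{4653139}{20} \approx 2.3266 \cdot 10^{5}$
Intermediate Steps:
$Z{\left(H \right)} = 8 H$
$Y{\left(w,p \right)} = 40$ ($Y{\left(w,p \right)} = 8 \cdot 5 = 40$)
$232655 + h{\left(-219,Y{\left(-12,10 \right)} \right)} = 232655 + \frac{78}{40} = 232655 + 78 \cdot \frac{1}{40} = 232655 + \frac{39}{20} = \frac{4653139}{20}$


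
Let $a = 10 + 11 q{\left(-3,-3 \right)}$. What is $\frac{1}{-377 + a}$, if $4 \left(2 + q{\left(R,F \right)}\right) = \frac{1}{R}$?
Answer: $- \frac{12}{4679} \approx -0.0025647$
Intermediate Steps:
$q{\left(R,F \right)} = -2 + \frac{1}{4 R}$
$a = - \frac{155}{12}$ ($a = 10 + 11 \left(-2 + \frac{1}{4 \left(-3\right)}\right) = 10 + 11 \left(-2 + \frac{1}{4} \left(- \frac{1}{3}\right)\right) = 10 + 11 \left(-2 - \frac{1}{12}\right) = 10 + 11 \left(- \frac{25}{12}\right) = 10 - \frac{275}{12} = - \frac{155}{12} \approx -12.917$)
$\frac{1}{-377 + a} = \frac{1}{-377 - \frac{155}{12}} = \frac{1}{- \frac{4679}{12}} = - \frac{12}{4679}$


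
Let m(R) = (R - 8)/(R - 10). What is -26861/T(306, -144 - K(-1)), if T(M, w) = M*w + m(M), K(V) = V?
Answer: 3975428/6476035 ≈ 0.61387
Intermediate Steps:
m(R) = (-8 + R)/(-10 + R)
T(M, w) = M*w + (-8 + M)/(-10 + M)
-26861/T(306, -144 - K(-1)) = -26861*(-10 + 306)/(-8 + 306 + 306*(-144 - 1*(-1))*(-10 + 306)) = -26861*296/(-8 + 306 + 306*(-144 + 1)*296) = -26861*296/(-8 + 306 + 306*(-143)*296) = -26861*296/(-8 + 306 - 12952368) = -26861/((1/296)*(-12952070)) = -26861/(-6476035/148) = -26861*(-148/6476035) = 3975428/6476035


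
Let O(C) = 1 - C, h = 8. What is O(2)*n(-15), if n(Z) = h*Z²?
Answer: -1800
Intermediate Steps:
n(Z) = 8*Z²
O(2)*n(-15) = (1 - 1*2)*(8*(-15)²) = (1 - 2)*(8*225) = -1*1800 = -1800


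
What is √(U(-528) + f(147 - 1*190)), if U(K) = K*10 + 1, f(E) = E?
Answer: I*√5322 ≈ 72.952*I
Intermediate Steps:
U(K) = 1 + 10*K (U(K) = 10*K + 1 = 1 + 10*K)
√(U(-528) + f(147 - 1*190)) = √((1 + 10*(-528)) + (147 - 1*190)) = √((1 - 5280) + (147 - 190)) = √(-5279 - 43) = √(-5322) = I*√5322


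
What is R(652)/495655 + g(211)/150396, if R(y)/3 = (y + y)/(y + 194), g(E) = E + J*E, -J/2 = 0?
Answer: 4948096699/3503592880860 ≈ 0.0014123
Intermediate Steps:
J = 0 (J = -2*0 = 0)
g(E) = E (g(E) = E + 0*E = E + 0 = E)
R(y) = 6*y/(194 + y) (R(y) = 3*((y + y)/(y + 194)) = 3*((2*y)/(194 + y)) = 3*(2*y/(194 + y)) = 6*y/(194 + y))
R(652)/495655 + g(211)/150396 = (6*652/(194 + 652))/495655 + 211/150396 = (6*652/846)*(1/495655) + 211*(1/150396) = (6*652*(1/846))*(1/495655) + 211/150396 = (652/141)*(1/495655) + 211/150396 = 652/69887355 + 211/150396 = 4948096699/3503592880860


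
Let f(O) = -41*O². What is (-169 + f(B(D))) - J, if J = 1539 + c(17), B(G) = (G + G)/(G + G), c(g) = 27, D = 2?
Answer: -1776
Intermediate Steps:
B(G) = 1 (B(G) = (2*G)/((2*G)) = (2*G)*(1/(2*G)) = 1)
J = 1566 (J = 1539 + 27 = 1566)
(-169 + f(B(D))) - J = (-169 - 41*1²) - 1*1566 = (-169 - 41*1) - 1566 = (-169 - 41) - 1566 = -210 - 1566 = -1776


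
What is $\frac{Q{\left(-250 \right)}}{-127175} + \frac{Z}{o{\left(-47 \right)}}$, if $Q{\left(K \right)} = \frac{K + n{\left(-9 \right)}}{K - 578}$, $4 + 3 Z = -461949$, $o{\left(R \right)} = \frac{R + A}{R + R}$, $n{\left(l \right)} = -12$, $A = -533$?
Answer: $- \frac{19052259442832}{763431525} \approx -24956.0$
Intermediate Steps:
$o{\left(R \right)} = \frac{-533 + R}{2 R}$ ($o{\left(R \right)} = \frac{R - 533}{R + R} = \frac{-533 + R}{2 R}$)
$Z = - \frac{461953}{3}$ ($Z = - \frac{4}{3} + \frac{1}{3} \left(-461949\right) = - \frac{4}{3} - 153983 = - \frac{461953}{3} \approx -1.5398 \cdot 10^{5}$)
$Q{\left(K \right)} = \frac{-12 + K}{-578 + K}$ ($Q{\left(K \right)} = \frac{K - 12}{K - 578} = \frac{-12 + K}{-578 + K}$)
$\frac{Q{\left(-250 \right)}}{-127175} + \frac{Z}{o{\left(-47 \right)}} = \frac{\frac{1}{-578 - 250} \left(-12 - 250\right)}{-127175} - \frac{461953}{3 \frac{-533 - 47}{2 \left(-47\right)}} = \frac{1}{-828} \left(-262\right) \left(- \frac{1}{127175}\right) - \frac{461953}{3 \cdot \frac{1}{2} \left(- \frac{1}{47}\right) \left(-580\right)} = \left(- \frac{1}{828}\right) \left(-262\right) \left(- \frac{1}{127175}\right) - \frac{461953}{3 \cdot \frac{290}{47}} = \frac{131}{414} \left(- \frac{1}{127175}\right) - \frac{21711791}{870} = - \frac{131}{52650450} - \frac{21711791}{870} = - \frac{19052259442832}{763431525}$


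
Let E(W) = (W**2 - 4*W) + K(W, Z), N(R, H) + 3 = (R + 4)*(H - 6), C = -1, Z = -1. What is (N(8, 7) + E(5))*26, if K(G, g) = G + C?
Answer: 468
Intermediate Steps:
N(R, H) = -3 + (-6 + H)*(4 + R) (N(R, H) = -3 + (R + 4)*(H - 6) = -3 + (4 + R)*(-6 + H) = -3 + (-6 + H)*(4 + R))
K(G, g) = -1 + G (K(G, g) = G - 1 = -1 + G)
E(W) = -1 + W**2 - 3*W (E(W) = (W**2 - 4*W) + (-1 + W) = -1 + W**2 - 3*W)
(N(8, 7) + E(5))*26 = ((-27 - 6*8 + 4*7 + 7*8) + (-1 + 5**2 - 3*5))*26 = ((-27 - 48 + 28 + 56) + (-1 + 25 - 15))*26 = (9 + 9)*26 = 18*26 = 468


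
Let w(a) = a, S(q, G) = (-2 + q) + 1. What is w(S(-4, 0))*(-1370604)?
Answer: 6853020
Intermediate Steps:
S(q, G) = -1 + q
w(S(-4, 0))*(-1370604) = (-1 - 4)*(-1370604) = -5*(-1370604) = 6853020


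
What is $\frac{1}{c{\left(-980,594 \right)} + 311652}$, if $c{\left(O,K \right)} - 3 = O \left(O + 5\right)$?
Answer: $\frac{1}{1267155} \approx 7.8917 \cdot 10^{-7}$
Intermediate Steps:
$c{\left(O,K \right)} = 3 + O \left(5 + O\right)$ ($c{\left(O,K \right)} = 3 + O \left(O + 5\right) = 3 + O \left(5 + O\right)$)
$\frac{1}{c{\left(-980,594 \right)} + 311652} = \frac{1}{\left(3 + \left(-980\right)^{2} + 5 \left(-980\right)\right) + 311652} = \frac{1}{\left(3 + 960400 - 4900\right) + 311652} = \frac{1}{955503 + 311652} = \frac{1}{1267155}$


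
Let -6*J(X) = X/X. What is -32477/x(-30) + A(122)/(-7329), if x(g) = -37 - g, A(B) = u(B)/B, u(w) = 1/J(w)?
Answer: 691402854/149023 ≈ 4639.6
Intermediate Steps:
J(X) = -⅙ (J(X) = -X/(6*X) = -⅙*1 = -⅙)
u(w) = -6 (u(w) = 1/(-⅙) = -6)
A(B) = -6/B
-32477/x(-30) + A(122)/(-7329) = -32477/(-37 - 1*(-30)) - 6/122/(-7329) = -32477/(-37 + 30) - 6*1/122*(-1/7329) = -32477/(-7) - 3/61*(-1/7329) = -32477*(-⅐) + 1/149023 = 32477/7 + 1/149023 = 691402854/149023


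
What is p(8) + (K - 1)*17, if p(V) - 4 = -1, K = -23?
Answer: -405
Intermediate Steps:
p(V) = 3 (p(V) = 4 - 1 = 3)
p(8) + (K - 1)*17 = 3 + (-23 - 1)*17 = 3 - 24*17 = 3 - 408 = -405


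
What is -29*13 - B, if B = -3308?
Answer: 2931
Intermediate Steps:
-29*13 - B = -29*13 - 1*(-3308) = -377 + 3308 = 2931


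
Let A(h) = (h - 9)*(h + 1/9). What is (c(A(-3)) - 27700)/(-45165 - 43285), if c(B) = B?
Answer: 41498/132675 ≈ 0.31278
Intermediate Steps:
A(h) = (-9 + h)*(⅑ + h) (A(h) = (-9 + h)*(h + ⅑) = (-9 + h)*(⅑ + h))
(c(A(-3)) - 27700)/(-45165 - 43285) = ((-1 + (-3)² - 80/9*(-3)) - 27700)/(-45165 - 43285) = ((-1 + 9 + 80/3) - 27700)/(-88450) = (104/3 - 27700)*(-1/88450) = -82996/3*(-1/88450) = 41498/132675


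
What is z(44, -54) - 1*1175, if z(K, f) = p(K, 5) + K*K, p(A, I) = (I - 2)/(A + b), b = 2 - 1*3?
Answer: 32726/43 ≈ 761.07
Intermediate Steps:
b = -1 (b = 2 - 3 = -1)
p(A, I) = (-2 + I)/(-1 + A) (p(A, I) = (I - 2)/(A - 1) = (-2 + I)/(-1 + A))
z(K, f) = K**2 + 3/(-1 + K) (z(K, f) = (-2 + 5)/(-1 + K) + K*K = 3/(-1 + K) + K**2 = K**2 + 3/(-1 + K))
z(44, -54) - 1*1175 = (3 + 44**2*(-1 + 44))/(-1 + 44) - 1*1175 = (3 + 1936*43)/43 - 1175 = (3 + 83248)/43 - 1175 = (1/43)*83251 - 1175 = 83251/43 - 1175 = 32726/43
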